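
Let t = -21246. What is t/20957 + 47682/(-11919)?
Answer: -417500916/83262161 ≈ -5.0143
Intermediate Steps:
t/20957 + 47682/(-11919) = -21246/20957 + 47682/(-11919) = -21246*1/20957 + 47682*(-1/11919) = -21246/20957 - 15894/3973 = -417500916/83262161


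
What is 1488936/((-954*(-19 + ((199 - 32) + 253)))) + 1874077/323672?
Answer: 39168126611/20637003048 ≈ 1.8980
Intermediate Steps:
1488936/((-954*(-19 + ((199 - 32) + 253)))) + 1874077/323672 = 1488936/((-954*(-19 + (167 + 253)))) + 1874077*(1/323672) = 1488936/((-954*(-19 + 420))) + 1874077/323672 = 1488936/((-954*401)) + 1874077/323672 = 1488936/(-382554) + 1874077/323672 = 1488936*(-1/382554) + 1874077/323672 = -248156/63759 + 1874077/323672 = 39168126611/20637003048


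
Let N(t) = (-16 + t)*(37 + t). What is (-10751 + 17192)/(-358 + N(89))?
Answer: 6441/8840 ≈ 0.72862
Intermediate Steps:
(-10751 + 17192)/(-358 + N(89)) = (-10751 + 17192)/(-358 + (-592 + 89² + 21*89)) = 6441/(-358 + (-592 + 7921 + 1869)) = 6441/(-358 + 9198) = 6441/8840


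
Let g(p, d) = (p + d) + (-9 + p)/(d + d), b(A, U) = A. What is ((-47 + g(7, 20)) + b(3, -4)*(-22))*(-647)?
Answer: 1113487/20 ≈ 55674.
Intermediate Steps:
g(p, d) = d + p + (-9 + p)/(2*d) (g(p, d) = (d + p) + (-9 + p)/((2*d)) = (d + p) + (-9 + p)*(1/(2*d)) = (d + p) + (-9 + p)/(2*d) = d + p + (-9 + p)/(2*d))
((-47 + g(7, 20)) + b(3, -4)*(-22))*(-647) = ((-47 + (1/2)*(-9 + 7 + 2*20*(20 + 7))/20) + 3*(-22))*(-647) = ((-47 + (1/2)*(1/20)*(-9 + 7 + 2*20*27)) - 66)*(-647) = ((-47 + (1/2)*(1/20)*(-9 + 7 + 1080)) - 66)*(-647) = ((-47 + (1/2)*(1/20)*1078) - 66)*(-647) = ((-47 + 539/20) - 66)*(-647) = (-401/20 - 66)*(-647) = -1721/20*(-647) = 1113487/20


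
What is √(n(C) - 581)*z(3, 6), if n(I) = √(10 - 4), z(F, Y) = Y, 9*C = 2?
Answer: 6*√(-581 + √6) ≈ 144.32*I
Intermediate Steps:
C = 2/9 (C = (⅑)*2 = 2/9 ≈ 0.22222)
n(I) = √6
√(n(C) - 581)*z(3, 6) = √(√6 - 581)*6 = √(-581 + √6)*6 = 6*√(-581 + √6)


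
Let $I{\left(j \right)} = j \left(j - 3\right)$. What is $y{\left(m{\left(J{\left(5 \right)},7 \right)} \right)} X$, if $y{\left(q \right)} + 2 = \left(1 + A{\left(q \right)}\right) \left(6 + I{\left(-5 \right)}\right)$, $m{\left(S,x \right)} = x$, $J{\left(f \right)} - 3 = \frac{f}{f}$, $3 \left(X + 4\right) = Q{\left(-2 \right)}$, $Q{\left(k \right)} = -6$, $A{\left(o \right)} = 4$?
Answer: $-1368$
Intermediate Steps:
$X = -6$ ($X = -4 + \frac{1}{3} \left(-6\right) = -4 - 2 = -6$)
$J{\left(f \right)} = 4$ ($J{\left(f \right)} = 3 + \frac{f}{f} = 3 + 1 = 4$)
$I{\left(j \right)} = j \left(-3 + j\right)$
$y{\left(q \right)} = 228$ ($y{\left(q \right)} = -2 + \left(1 + 4\right) \left(6 - 5 \left(-3 - 5\right)\right) = -2 + 5 \left(6 - -40\right) = -2 + 5 \left(6 + 40\right) = -2 + 5 \cdot 46 = -2 + 230 = 228$)
$y{\left(m{\left(J{\left(5 \right)},7 \right)} \right)} X = 228 \left(-6\right) = -1368$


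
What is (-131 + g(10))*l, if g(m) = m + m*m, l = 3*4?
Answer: -252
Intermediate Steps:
l = 12
g(m) = m + m**2
(-131 + g(10))*l = (-131 + 10*(1 + 10))*12 = (-131 + 10*11)*12 = (-131 + 110)*12 = -21*12 = -252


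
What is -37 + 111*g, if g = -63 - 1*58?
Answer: -13468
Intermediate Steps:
g = -121 (g = -63 - 58 = -121)
-37 + 111*g = -37 + 111*(-121) = -37 - 13431 = -13468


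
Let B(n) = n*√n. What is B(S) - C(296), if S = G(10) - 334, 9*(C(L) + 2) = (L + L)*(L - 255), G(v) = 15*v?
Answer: -24254/9 - 368*I*√46 ≈ -2694.9 - 2495.9*I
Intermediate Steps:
C(L) = -2 + 2*L*(-255 + L)/9 (C(L) = -2 + ((L + L)*(L - 255))/9 = -2 + ((2*L)*(-255 + L))/9 = -2 + (2*L*(-255 + L))/9 = -2 + 2*L*(-255 + L)/9)
S = -184 (S = 15*10 - 334 = 150 - 334 = -184)
B(n) = n^(3/2)
B(S) - C(296) = (-184)^(3/2) - (-2 - 170/3*296 + (2/9)*296²) = -368*I*√46 - (-2 - 50320/3 + (2/9)*87616) = -368*I*√46 - (-2 - 50320/3 + 175232/9) = -368*I*√46 - 1*24254/9 = -368*I*√46 - 24254/9 = -24254/9 - 368*I*√46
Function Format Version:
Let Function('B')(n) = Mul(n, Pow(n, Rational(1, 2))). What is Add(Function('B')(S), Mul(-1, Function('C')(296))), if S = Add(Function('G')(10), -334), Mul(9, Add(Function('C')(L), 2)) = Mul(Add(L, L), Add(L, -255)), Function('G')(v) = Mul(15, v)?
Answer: Add(Rational(-24254, 9), Mul(-368, I, Pow(46, Rational(1, 2)))) ≈ Add(-2694.9, Mul(-2495.9, I))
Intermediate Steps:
Function('C')(L) = Add(-2, Mul(Rational(2, 9), L, Add(-255, L))) (Function('C')(L) = Add(-2, Mul(Rational(1, 9), Mul(Add(L, L), Add(L, -255)))) = Add(-2, Mul(Rational(1, 9), Mul(Mul(2, L), Add(-255, L)))) = Add(-2, Mul(Rational(1, 9), Mul(2, L, Add(-255, L)))) = Add(-2, Mul(Rational(2, 9), L, Add(-255, L))))
S = -184 (S = Add(Mul(15, 10), -334) = Add(150, -334) = -184)
Function('B')(n) = Pow(n, Rational(3, 2))
Add(Function('B')(S), Mul(-1, Function('C')(296))) = Add(Pow(-184, Rational(3, 2)), Mul(-1, Add(-2, Mul(Rational(-170, 3), 296), Mul(Rational(2, 9), Pow(296, 2))))) = Add(Mul(-368, I, Pow(46, Rational(1, 2))), Mul(-1, Add(-2, Rational(-50320, 3), Mul(Rational(2, 9), 87616)))) = Add(Mul(-368, I, Pow(46, Rational(1, 2))), Mul(-1, Add(-2, Rational(-50320, 3), Rational(175232, 9)))) = Add(Mul(-368, I, Pow(46, Rational(1, 2))), Mul(-1, Rational(24254, 9))) = Add(Mul(-368, I, Pow(46, Rational(1, 2))), Rational(-24254, 9)) = Add(Rational(-24254, 9), Mul(-368, I, Pow(46, Rational(1, 2))))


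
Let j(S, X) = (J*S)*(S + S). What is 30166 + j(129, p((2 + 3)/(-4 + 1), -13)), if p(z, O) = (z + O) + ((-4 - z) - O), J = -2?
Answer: -36398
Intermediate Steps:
p(z, O) = -4 (p(z, O) = (O + z) + (-4 - O - z) = -4)
j(S, X) = -4*S² (j(S, X) = (-2*S)*(S + S) = (-2*S)*(2*S) = -4*S²)
30166 + j(129, p((2 + 3)/(-4 + 1), -13)) = 30166 - 4*129² = 30166 - 4*16641 = 30166 - 66564 = -36398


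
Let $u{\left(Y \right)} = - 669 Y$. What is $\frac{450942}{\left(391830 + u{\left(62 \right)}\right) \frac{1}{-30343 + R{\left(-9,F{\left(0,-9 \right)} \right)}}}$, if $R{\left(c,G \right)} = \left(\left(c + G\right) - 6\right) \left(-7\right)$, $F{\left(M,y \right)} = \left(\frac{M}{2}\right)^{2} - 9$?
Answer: $- \frac{2267862475}{58392} \approx -38839.0$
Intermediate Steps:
$F{\left(M,y \right)} = -9 + \frac{M^{2}}{4}$ ($F{\left(M,y \right)} = \left(M \frac{1}{2}\right)^{2} - 9 = \left(\frac{M}{2}\right)^{2} - 9 = \frac{M^{2}}{4} - 9 = -9 + \frac{M^{2}}{4}$)
$R{\left(c,G \right)} = 42 - 7 G - 7 c$ ($R{\left(c,G \right)} = \left(\left(G + c\right) - 6\right) \left(-7\right) = \left(-6 + G + c\right) \left(-7\right) = 42 - 7 G - 7 c$)
$\frac{450942}{\left(391830 + u{\left(62 \right)}\right) \frac{1}{-30343 + R{\left(-9,F{\left(0,-9 \right)} \right)}}} = \frac{450942}{\left(391830 - 41478\right) \frac{1}{-30343 - \left(-105 + 7 \left(-9 + \frac{0^{2}}{4}\right)\right)}} = \frac{450942}{\left(391830 - 41478\right) \frac{1}{-30343 + \left(42 - 7 \left(-9 + \frac{1}{4} \cdot 0\right) + 63\right)}} = \frac{450942}{350352 \frac{1}{-30343 + \left(42 - 7 \left(-9 + 0\right) + 63\right)}} = \frac{450942}{350352 \frac{1}{-30343 + \left(42 - -63 + 63\right)}} = \frac{450942}{350352 \frac{1}{-30343 + \left(42 + 63 + 63\right)}} = \frac{450942}{350352 \frac{1}{-30343 + 168}} = \frac{450942}{350352 \frac{1}{-30175}} = \frac{450942}{350352 \left(- \frac{1}{30175}\right)} = \frac{450942}{- \frac{350352}{30175}} = 450942 \left(- \frac{30175}{350352}\right) = - \frac{2267862475}{58392}$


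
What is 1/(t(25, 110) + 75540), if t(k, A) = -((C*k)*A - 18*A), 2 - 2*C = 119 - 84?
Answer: 1/122895 ≈ 8.1370e-6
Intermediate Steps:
C = -33/2 (C = 1 - (119 - 84)/2 = 1 - ½*35 = 1 - 35/2 = -33/2 ≈ -16.500)
t(k, A) = 18*A + 33*A*k/2 (t(k, A) = -((-33*k/2)*A - 18*A) = -(-33*A*k/2 - 18*A) = -(-18*A - 33*A*k/2) = 18*A + 33*A*k/2)
1/(t(25, 110) + 75540) = 1/((3/2)*110*(12 + 11*25) + 75540) = 1/((3/2)*110*(12 + 275) + 75540) = 1/((3/2)*110*287 + 75540) = 1/(47355 + 75540) = 1/122895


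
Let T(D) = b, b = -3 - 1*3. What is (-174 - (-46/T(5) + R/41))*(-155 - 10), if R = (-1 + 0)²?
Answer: 1229140/41 ≈ 29979.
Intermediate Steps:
b = -6 (b = -3 - 3 = -6)
T(D) = -6
R = 1 (R = (-1)² = 1)
(-174 - (-46/T(5) + R/41))*(-155 - 10) = (-174 - (-46/(-6) + 1/41))*(-155 - 10) = (-174 - (-46*(-⅙) + 1*(1/41)))*(-165) = (-174 - (23/3 + 1/41))*(-165) = (-174 - 1*946/123)*(-165) = (-174 - 946/123)*(-165) = -22348/123*(-165) = 1229140/41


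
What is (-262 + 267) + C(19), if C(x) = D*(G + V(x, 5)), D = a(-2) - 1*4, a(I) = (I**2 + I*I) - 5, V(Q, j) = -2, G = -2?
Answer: 9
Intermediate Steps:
a(I) = -5 + 2*I**2 (a(I) = (I**2 + I**2) - 5 = 2*I**2 - 5 = -5 + 2*I**2)
D = -1 (D = (-5 + 2*(-2)**2) - 1*4 = (-5 + 2*4) - 4 = (-5 + 8) - 4 = 3 - 4 = -1)
C(x) = 4 (C(x) = -(-2 - 2) = -1*(-4) = 4)
(-262 + 267) + C(19) = (-262 + 267) + 4 = 5 + 4 = 9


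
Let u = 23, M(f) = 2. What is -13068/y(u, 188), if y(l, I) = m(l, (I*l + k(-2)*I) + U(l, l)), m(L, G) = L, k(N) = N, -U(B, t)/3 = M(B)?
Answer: -13068/23 ≈ -568.17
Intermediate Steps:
U(B, t) = -6 (U(B, t) = -3*2 = -6)
y(l, I) = l
-13068/y(u, 188) = -13068/23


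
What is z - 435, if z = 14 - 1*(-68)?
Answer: -353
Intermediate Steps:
z = 82 (z = 14 + 68 = 82)
z - 435 = 82 - 435 = -353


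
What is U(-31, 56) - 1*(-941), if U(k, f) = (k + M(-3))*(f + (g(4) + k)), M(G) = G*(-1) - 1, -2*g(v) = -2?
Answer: 187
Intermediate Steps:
g(v) = 1 (g(v) = -1/2*(-2) = 1)
M(G) = -1 - G (M(G) = -G - 1 = -1 - G)
U(k, f) = (2 + k)*(1 + f + k) (U(k, f) = (k + (-1 - 1*(-3)))*(f + (1 + k)) = (k + (-1 + 3))*(1 + f + k) = (k + 2)*(1 + f + k) = (2 + k)*(1 + f + k))
U(-31, 56) - 1*(-941) = (2 + (-31)**2 + 2*56 + 3*(-31) + 56*(-31)) - 1*(-941) = (2 + 961 + 112 - 93 - 1736) + 941 = -754 + 941 = 187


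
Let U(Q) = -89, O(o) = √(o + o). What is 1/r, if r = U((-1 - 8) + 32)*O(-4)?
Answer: I*√2/356 ≈ 0.0039725*I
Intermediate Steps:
O(o) = √2*√o (O(o) = √(2*o) = √2*√o)
r = -178*I*√2 (r = -89*√2*√(-4) = -89*√2*2*I = -178*I*√2 ≈ -251.73*I)
1/r = 1/(-178*I*√2) = I*√2/356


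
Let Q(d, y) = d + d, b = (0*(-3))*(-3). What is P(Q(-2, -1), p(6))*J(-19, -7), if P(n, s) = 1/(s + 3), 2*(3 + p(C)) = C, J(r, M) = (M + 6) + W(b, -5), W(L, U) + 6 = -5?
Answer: -4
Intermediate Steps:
b = 0 (b = 0*(-3) = 0)
Q(d, y) = 2*d
W(L, U) = -11 (W(L, U) = -6 - 5 = -11)
J(r, M) = -5 + M (J(r, M) = (M + 6) - 11 = (6 + M) - 11 = -5 + M)
p(C) = -3 + C/2
P(n, s) = 1/(3 + s)
P(Q(-2, -1), p(6))*J(-19, -7) = (-5 - 7)/(3 + (-3 + (½)*6)) = -12/(3 + (-3 + 3)) = -12/(3 + 0) = -12/3 = (⅓)*(-12) = -4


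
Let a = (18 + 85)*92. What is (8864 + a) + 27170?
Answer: 45510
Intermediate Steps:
a = 9476 (a = 103*92 = 9476)
(8864 + a) + 27170 = (8864 + 9476) + 27170 = 18340 + 27170 = 45510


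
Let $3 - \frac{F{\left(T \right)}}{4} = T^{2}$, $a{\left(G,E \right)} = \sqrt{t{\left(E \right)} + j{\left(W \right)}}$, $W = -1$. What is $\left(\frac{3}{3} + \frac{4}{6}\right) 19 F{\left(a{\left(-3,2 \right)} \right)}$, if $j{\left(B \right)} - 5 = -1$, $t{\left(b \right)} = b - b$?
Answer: $- \frac{380}{3} \approx -126.67$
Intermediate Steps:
$t{\left(b \right)} = 0$
$j{\left(B \right)} = 4$ ($j{\left(B \right)} = 5 - 1 = 4$)
$a{\left(G,E \right)} = 2$ ($a{\left(G,E \right)} = \sqrt{0 + 4} = \sqrt{4} = 2$)
$F{\left(T \right)} = 12 - 4 T^{2}$
$\left(\frac{3}{3} + \frac{4}{6}\right) 19 F{\left(a{\left(-3,2 \right)} \right)} = \left(\frac{3}{3} + \frac{4}{6}\right) 19 \left(12 - 4 \cdot 2^{2}\right) = \left(3 \cdot \frac{1}{3} + 4 \cdot \frac{1}{6}\right) 19 \left(12 - 16\right) = \left(1 + \frac{2}{3}\right) 19 \left(12 - 16\right) = \frac{5}{3} \cdot 19 \left(-4\right) = \frac{95}{3} \left(-4\right) = - \frac{380}{3}$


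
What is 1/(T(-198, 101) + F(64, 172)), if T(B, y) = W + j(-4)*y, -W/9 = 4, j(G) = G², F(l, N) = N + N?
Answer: 1/1924 ≈ 0.00051975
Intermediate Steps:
F(l, N) = 2*N
W = -36 (W = -9*4 = -36)
T(B, y) = -36 + 16*y (T(B, y) = -36 + (-4)²*y = -36 + 16*y)
1/(T(-198, 101) + F(64, 172)) = 1/((-36 + 16*101) + 2*172) = 1/((-36 + 1616) + 344) = 1/(1580 + 344) = 1/1924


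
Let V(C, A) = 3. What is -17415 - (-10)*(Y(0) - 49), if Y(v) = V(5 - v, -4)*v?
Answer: -17905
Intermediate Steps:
Y(v) = 3*v
-17415 - (-10)*(Y(0) - 49) = -17415 - (-10)*(3*0 - 49) = -17415 - (-10)*(0 - 49) = -17415 - (-10)*(-49) = -17415 - 1*490 = -17415 - 490 = -17905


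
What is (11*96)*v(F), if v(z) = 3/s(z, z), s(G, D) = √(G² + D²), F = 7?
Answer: 1584*√2/7 ≈ 320.02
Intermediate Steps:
s(G, D) = √(D² + G²)
v(z) = 3*√2/(2*√(z²)) (v(z) = 3/(√(z² + z²)) = 3/(√(2*z²)) = 3/((√2*√(z²))) = 3*(√2/(2*√(z²))) = 3*√2/(2*√(z²)))
(11*96)*v(F) = (11*96)*(3*√2/(2*√(7²))) = 1056*(3*√2/(2*√49)) = 1056*((3/2)*√2*(⅐)) = 1056*(3*√2/14) = 1584*√2/7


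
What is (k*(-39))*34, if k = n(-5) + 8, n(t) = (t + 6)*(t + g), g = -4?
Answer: 1326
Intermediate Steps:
n(t) = (-4 + t)*(6 + t) (n(t) = (t + 6)*(t - 4) = (6 + t)*(-4 + t) = (-4 + t)*(6 + t))
k = -1 (k = (-24 + (-5)**2 + 2*(-5)) + 8 = (-24 + 25 - 10) + 8 = -9 + 8 = -1)
(k*(-39))*34 = -1*(-39)*34 = 39*34 = 1326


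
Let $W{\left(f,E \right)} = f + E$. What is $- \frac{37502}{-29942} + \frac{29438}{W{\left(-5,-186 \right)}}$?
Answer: $- \frac{437134857}{2859461} \approx -152.87$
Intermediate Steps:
$W{\left(f,E \right)} = E + f$
$- \frac{37502}{-29942} + \frac{29438}{W{\left(-5,-186 \right)}} = - \frac{37502}{-29942} + \frac{29438}{-186 - 5} = \left(-37502\right) \left(- \frac{1}{29942}\right) + \frac{29438}{-191} = \frac{18751}{14971} + 29438 \left(- \frac{1}{191}\right) = \frac{18751}{14971} - \frac{29438}{191} = - \frac{437134857}{2859461}$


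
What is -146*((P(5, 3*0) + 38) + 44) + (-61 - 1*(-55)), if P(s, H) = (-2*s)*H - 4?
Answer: -11394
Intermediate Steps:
P(s, H) = -4 - 2*H*s (P(s, H) = -2*H*s - 4 = -4 - 2*H*s)
-146*((P(5, 3*0) + 38) + 44) + (-61 - 1*(-55)) = -146*(((-4 - 2*3*0*5) + 38) + 44) + (-61 - 1*(-55)) = -146*(((-4 - 2*0*5) + 38) + 44) + (-61 + 55) = -146*(((-4 + 0) + 38) + 44) - 6 = -146*((-4 + 38) + 44) - 6 = -146*(34 + 44) - 6 = -146*78 - 6 = -11388 - 6 = -11394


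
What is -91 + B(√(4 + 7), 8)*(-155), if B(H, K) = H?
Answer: -91 - 155*√11 ≈ -605.08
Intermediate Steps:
-91 + B(√(4 + 7), 8)*(-155) = -91 + √(4 + 7)*(-155) = -91 + √11*(-155) = -91 - 155*√11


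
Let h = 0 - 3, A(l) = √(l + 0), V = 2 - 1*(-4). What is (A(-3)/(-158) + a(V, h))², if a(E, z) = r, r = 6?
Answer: (948 - I*√3)²/24964 ≈ 36.0 - 0.13155*I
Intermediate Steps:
V = 6 (V = 2 + 4 = 6)
A(l) = √l
h = -3
a(E, z) = 6
(A(-3)/(-158) + a(V, h))² = (√(-3)/(-158) + 6)² = ((I*√3)*(-1/158) + 6)² = (-I*√3/158 + 6)² = (6 - I*√3/158)²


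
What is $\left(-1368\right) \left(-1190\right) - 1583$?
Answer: $1626337$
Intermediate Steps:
$\left(-1368\right) \left(-1190\right) - 1583 = 1627920 - 1583 = 1626337$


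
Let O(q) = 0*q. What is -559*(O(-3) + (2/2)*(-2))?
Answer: 1118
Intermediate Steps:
O(q) = 0
-559*(O(-3) + (2/2)*(-2)) = -559*(0 + (2/2)*(-2)) = -559*(0 + (2*(1/2))*(-2)) = -559*(0 + 1*(-2)) = -559*(0 - 2) = -559*(-2) = 1118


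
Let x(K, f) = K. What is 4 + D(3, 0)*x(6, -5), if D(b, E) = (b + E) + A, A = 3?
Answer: 40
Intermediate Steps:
D(b, E) = 3 + E + b (D(b, E) = (b + E) + 3 = (E + b) + 3 = 3 + E + b)
4 + D(3, 0)*x(6, -5) = 4 + (3 + 0 + 3)*6 = 4 + 6*6 = 4 + 36 = 40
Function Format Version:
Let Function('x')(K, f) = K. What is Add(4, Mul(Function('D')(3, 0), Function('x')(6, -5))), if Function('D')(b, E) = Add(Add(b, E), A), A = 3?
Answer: 40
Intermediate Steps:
Function('D')(b, E) = Add(3, E, b) (Function('D')(b, E) = Add(Add(b, E), 3) = Add(Add(E, b), 3) = Add(3, E, b))
Add(4, Mul(Function('D')(3, 0), Function('x')(6, -5))) = Add(4, Mul(Add(3, 0, 3), 6)) = Add(4, Mul(6, 6)) = Add(4, 36) = 40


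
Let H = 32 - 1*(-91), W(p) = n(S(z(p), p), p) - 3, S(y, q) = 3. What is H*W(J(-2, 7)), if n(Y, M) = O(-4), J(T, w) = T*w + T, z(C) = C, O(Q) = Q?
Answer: -861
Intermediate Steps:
J(T, w) = T + T*w
n(Y, M) = -4
W(p) = -7 (W(p) = -4 - 3 = -7)
H = 123 (H = 32 + 91 = 123)
H*W(J(-2, 7)) = 123*(-7) = -861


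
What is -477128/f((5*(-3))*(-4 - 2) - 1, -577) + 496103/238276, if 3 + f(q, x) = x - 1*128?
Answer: 28509848063/42174852 ≈ 675.99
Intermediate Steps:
f(q, x) = -131 + x (f(q, x) = -3 + (x - 1*128) = -3 + (x - 128) = -3 + (-128 + x) = -131 + x)
-477128/f((5*(-3))*(-4 - 2) - 1, -577) + 496103/238276 = -477128/(-131 - 577) + 496103/238276 = -477128/(-708) + 496103*(1/238276) = -477128*(-1/708) + 496103/238276 = 119282/177 + 496103/238276 = 28509848063/42174852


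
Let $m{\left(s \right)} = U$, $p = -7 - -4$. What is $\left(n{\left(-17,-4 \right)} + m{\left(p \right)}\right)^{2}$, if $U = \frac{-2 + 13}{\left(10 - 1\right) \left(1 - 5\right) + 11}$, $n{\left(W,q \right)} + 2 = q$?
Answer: $\frac{25921}{625} \approx 41.474$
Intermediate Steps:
$n{\left(W,q \right)} = -2 + q$
$p = -3$ ($p = -7 + 4 = -3$)
$U = - \frac{11}{25}$ ($U = \frac{11}{9 \left(-4\right) + 11} = \frac{11}{-36 + 11} = \frac{11}{-25} = 11 \left(- \frac{1}{25}\right) = - \frac{11}{25} \approx -0.44$)
$m{\left(s \right)} = - \frac{11}{25}$
$\left(n{\left(-17,-4 \right)} + m{\left(p \right)}\right)^{2} = \left(\left(-2 - 4\right) - \frac{11}{25}\right)^{2} = \left(-6 - \frac{11}{25}\right)^{2} = \left(- \frac{161}{25}\right)^{2} = \frac{25921}{625}$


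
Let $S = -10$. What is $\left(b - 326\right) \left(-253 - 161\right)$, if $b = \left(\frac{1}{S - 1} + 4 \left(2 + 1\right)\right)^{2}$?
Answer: $\frac{9225990}{121} \approx 76248.0$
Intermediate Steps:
$b = \frac{17161}{121}$ ($b = \left(\frac{1}{-10 - 1} + 4 \left(2 + 1\right)\right)^{2} = \left(\frac{1}{-11} + 4 \cdot 3\right)^{2} = \left(- \frac{1}{11} + 12\right)^{2} = \left(\frac{131}{11}\right)^{2} = \frac{17161}{121} \approx 141.83$)
$\left(b - 326\right) \left(-253 - 161\right) = \left(\frac{17161}{121} - 326\right) \left(-253 - 161\right) = \left(- \frac{22285}{121}\right) \left(-414\right) = \frac{9225990}{121}$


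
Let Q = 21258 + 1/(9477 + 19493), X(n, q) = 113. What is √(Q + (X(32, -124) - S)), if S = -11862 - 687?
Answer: √28467729756970/28970 ≈ 184.17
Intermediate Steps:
S = -12549
Q = 615844261/28970 (Q = 21258 + 1/28970 = 615844261/28970 ≈ 21258.)
√(Q + (X(32, -124) - S)) = √(615844261/28970 + (113 - 1*(-12549))) = √(615844261/28970 + (113 + 12549)) = √(615844261/28970 + 12662) = √(982662401/28970) = √28467729756970/28970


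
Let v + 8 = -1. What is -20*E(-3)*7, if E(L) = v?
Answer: 1260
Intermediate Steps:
v = -9 (v = -8 - 1 = -9)
E(L) = -9
-20*E(-3)*7 = -20*(-9)*7 = 180*7 = 1260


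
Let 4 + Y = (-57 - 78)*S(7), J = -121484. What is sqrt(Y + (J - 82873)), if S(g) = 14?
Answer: I*sqrt(206251) ≈ 454.15*I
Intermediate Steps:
Y = -1894 (Y = -4 + (-57 - 78)*14 = -4 - 135*14 = -4 - 1890 = -1894)
sqrt(Y + (J - 82873)) = sqrt(-1894 + (-121484 - 82873)) = sqrt(-1894 - 204357) = sqrt(-206251) = I*sqrt(206251)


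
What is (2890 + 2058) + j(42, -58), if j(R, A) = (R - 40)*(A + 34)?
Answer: 4900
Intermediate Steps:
j(R, A) = (-40 + R)*(34 + A)
(2890 + 2058) + j(42, -58) = (2890 + 2058) + (-1360 - 40*(-58) + 34*42 - 58*42) = 4948 + (-1360 + 2320 + 1428 - 2436) = 4948 - 48 = 4900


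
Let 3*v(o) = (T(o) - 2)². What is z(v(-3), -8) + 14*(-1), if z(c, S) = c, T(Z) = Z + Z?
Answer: 22/3 ≈ 7.3333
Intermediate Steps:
T(Z) = 2*Z
v(o) = (-2 + 2*o)²/3 (v(o) = (2*o - 2)²/3 = (-2 + 2*o)²/3)
z(v(-3), -8) + 14*(-1) = 4*(-1 - 3)²/3 + 14*(-1) = (4/3)*(-4)² - 14 = (4/3)*16 - 14 = 64/3 - 14 = 22/3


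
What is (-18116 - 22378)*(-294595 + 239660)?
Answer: 2224537890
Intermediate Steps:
(-18116 - 22378)*(-294595 + 239660) = -40494*(-54935) = 2224537890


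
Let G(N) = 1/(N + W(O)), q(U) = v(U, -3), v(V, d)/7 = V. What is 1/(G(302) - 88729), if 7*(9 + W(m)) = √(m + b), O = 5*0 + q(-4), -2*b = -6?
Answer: -373249703997/33118071712067609 + 35*I/33118071712067609 ≈ -1.127e-5 + 1.0568e-15*I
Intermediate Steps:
v(V, d) = 7*V
q(U) = 7*U
b = 3 (b = -½*(-6) = 3)
O = -28 (O = 5*0 + 7*(-4) = 0 - 28 = -28)
W(m) = -9 + √(3 + m)/7 (W(m) = -9 + √(m + 3)/7 = -9 + √(3 + m)/7)
G(N) = 1/(-9 + N + 5*I/7) (G(N) = 1/(N + (-9 + √(3 - 28)/7)) = 1/(N + (-9 + √(-25)/7)) = 1/(N + (-9 + (5*I)/7)) = 1/(N + (-9 + 5*I/7)) = 1/(-9 + N + 5*I/7))
1/(G(302) - 88729) = 1/(7/(-63 + 5*I + 7*302) - 88729) = 1/(7/(-63 + 5*I + 2114) - 88729) = 1/(7/(2051 + 5*I) - 88729) = 1/(7*((2051 - 5*I)/4206626) - 88729) = 1/(7*(2051 - 5*I)/4206626 - 88729) = 1/(-88729 + 7*(2051 - 5*I)/4206626)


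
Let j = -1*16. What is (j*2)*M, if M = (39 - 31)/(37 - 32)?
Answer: -256/5 ≈ -51.200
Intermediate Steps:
j = -16
M = 8/5 ≈ 1.6000
(j*2)*M = -16*2*(8/5) = -32*8/5 = -256/5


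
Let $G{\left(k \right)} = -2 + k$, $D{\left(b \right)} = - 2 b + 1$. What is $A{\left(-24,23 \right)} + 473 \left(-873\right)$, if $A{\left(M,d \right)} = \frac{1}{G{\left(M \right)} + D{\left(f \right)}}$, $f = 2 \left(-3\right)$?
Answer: $- \frac{5368078}{13} \approx -4.1293 \cdot 10^{5}$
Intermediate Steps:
$f = -6$
$D{\left(b \right)} = 1 - 2 b$
$A{\left(M,d \right)} = \frac{1}{11 + M}$ ($A{\left(M,d \right)} = \frac{1}{\left(-2 + M\right) + \left(1 - -12\right)} = \frac{1}{\left(-2 + M\right) + \left(1 + 12\right)} = \frac{1}{\left(-2 + M\right) + 13} = \frac{1}{11 + M}$)
$A{\left(-24,23 \right)} + 473 \left(-873\right) = \frac{1}{11 - 24} + 473 \left(-873\right) = \frac{1}{-13} - 412929 = - \frac{1}{13} - 412929 = - \frac{5368078}{13}$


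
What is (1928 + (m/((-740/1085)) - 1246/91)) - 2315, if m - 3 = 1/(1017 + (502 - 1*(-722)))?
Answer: -436656754/1077921 ≈ -405.09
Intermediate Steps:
m = 6724/2241 (m = 3 + 1/(1017 + (502 - 1*(-722))) = 3 + 1/(1017 + (502 + 722)) = 3 + 1/(1017 + 1224) = 3 + 1/2241 = 6724/2241 ≈ 3.0004)
(1928 + (m/((-740/1085)) - 1246/91)) - 2315 = (1928 + (6724/(2241*((-740/1085))) - 1246/91)) - 2315 = (1928 + (6724/(2241*((-740*1/1085))) - 1246*1/91)) - 2315 = (1928 + (6724/(2241*(-148/217)) - 178/13)) - 2315 = (1928 + ((6724/2241)*(-217/148) - 178/13)) - 2315 = (1928 + (-364777/82917 - 178/13)) - 2315 = (1928 - 19501327/1077921) - 2315 = 2058730361/1077921 - 2315 = -436656754/1077921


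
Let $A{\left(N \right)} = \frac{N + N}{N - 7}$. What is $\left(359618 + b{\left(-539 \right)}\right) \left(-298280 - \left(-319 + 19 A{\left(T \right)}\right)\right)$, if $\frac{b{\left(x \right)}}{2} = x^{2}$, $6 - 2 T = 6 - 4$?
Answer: $-280265696228$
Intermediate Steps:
$T = 2$ ($T = 3 - \frac{6 - 4}{2} = 3 - 1 = 2$)
$A{\left(N \right)} = \frac{2 N}{-7 + N}$
$b{\left(x \right)} = 2 x^{2}$
$\left(359618 + b{\left(-539 \right)}\right) \left(-298280 - \left(-319 + 19 A{\left(T \right)}\right)\right) = \left(359618 + 2 \left(-539\right)^{2}\right) \left(-298280 + \left(- 19 \cdot 2 \cdot 2 \frac{1}{-7 + 2} + 319\right)\right) = \left(359618 + 2 \cdot 290521\right) \left(-298280 + \left(- 19 \cdot 2 \cdot 2 \frac{1}{-5} + 319\right)\right) = \left(359618 + 581042\right) \left(-298280 + \left(- 19 \cdot 2 \cdot 2 \left(- \frac{1}{5}\right) + 319\right)\right) = 940660 \left(-298280 + \left(\left(-19\right) \left(- \frac{4}{5}\right) + 319\right)\right) = 940660 \left(-298280 + \left(\frac{76}{5} + 319\right)\right) = 940660 \left(-298280 + \frac{1671}{5}\right) = 940660 \left(- \frac{1489729}{5}\right) = -280265696228$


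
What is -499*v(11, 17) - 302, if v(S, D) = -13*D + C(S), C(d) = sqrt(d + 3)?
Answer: 109977 - 499*sqrt(14) ≈ 1.0811e+5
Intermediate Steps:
C(d) = sqrt(3 + d)
v(S, D) = sqrt(3 + S) - 13*D (v(S, D) = -13*D + sqrt(3 + S) = sqrt(3 + S) - 13*D)
-499*v(11, 17) - 302 = -499*(sqrt(3 + 11) - 13*17) - 302 = -499*(sqrt(14) - 221) - 302 = -499*(-221 + sqrt(14)) - 302 = (110279 - 499*sqrt(14)) - 302 = 109977 - 499*sqrt(14)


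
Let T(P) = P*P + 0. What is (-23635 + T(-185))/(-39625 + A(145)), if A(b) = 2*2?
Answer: -3530/13207 ≈ -0.26728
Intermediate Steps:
T(P) = P² (T(P) = P² + 0 = P²)
A(b) = 4
(-23635 + T(-185))/(-39625 + A(145)) = (-23635 + (-185)²)/(-39625 + 4) = (-23635 + 34225)/(-39621) = 10590*(-1/39621) = -3530/13207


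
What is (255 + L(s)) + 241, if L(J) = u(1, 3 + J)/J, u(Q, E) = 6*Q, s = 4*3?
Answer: 993/2 ≈ 496.50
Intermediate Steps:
s = 12
L(J) = 6/J (L(J) = (6*1)/J = 6/J)
(255 + L(s)) + 241 = (255 + 6/12) + 241 = (255 + 6*(1/12)) + 241 = (255 + 1/2) + 241 = 511/2 + 241 = 993/2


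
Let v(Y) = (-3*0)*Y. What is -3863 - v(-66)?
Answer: -3863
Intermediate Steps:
v(Y) = 0 (v(Y) = 0*Y = 0)
-3863 - v(-66) = -3863 - 1*0 = -3863 + 0 = -3863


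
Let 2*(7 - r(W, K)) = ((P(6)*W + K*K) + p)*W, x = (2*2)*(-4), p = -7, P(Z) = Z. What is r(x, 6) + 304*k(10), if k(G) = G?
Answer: 2511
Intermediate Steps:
x = -16 (x = 4*(-4) = -16)
r(W, K) = 7 - W*(-7 + K² + 6*W)/2 (r(W, K) = 7 - ((6*W + K*K) - 7)*W/2 = 7 - ((6*W + K²) - 7)*W/2 = 7 - ((K² + 6*W) - 7)*W/2 = 7 - (-7 + K² + 6*W)*W/2 = 7 - W*(-7 + K² + 6*W)/2)
r(x, 6) + 304*k(10) = (7 - 3*(-16)² + (7/2)*(-16) - ½*(-16)*6²) + 304*10 = (7 - 3*256 - 56 - ½*(-16)*36) + 3040 = (7 - 768 - 56 + 288) + 3040 = -529 + 3040 = 2511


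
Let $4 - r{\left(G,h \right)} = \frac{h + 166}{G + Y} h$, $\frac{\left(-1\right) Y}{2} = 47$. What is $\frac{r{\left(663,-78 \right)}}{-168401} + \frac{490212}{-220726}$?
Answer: $- \frac{23487107060734}{10575001311347} \approx -2.221$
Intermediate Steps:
$Y = -94$ ($Y = \left(-2\right) 47 = -94$)
$r{\left(G,h \right)} = 4 - \frac{h \left(166 + h\right)}{-94 + G}$ ($r{\left(G,h \right)} = 4 - \frac{h + 166}{G - 94} h = 4 - \frac{166 + h}{-94 + G} h = 4 - \frac{h \left(166 + h\right)}{-94 + G}$)
$\frac{r{\left(663,-78 \right)}}{-168401} + \frac{490212}{-220726} = \frac{\frac{1}{-94 + 663} \left(-376 - \left(-78\right)^{2} - -12948 + 4 \cdot 663\right)}{-168401} + \frac{490212}{-220726} = \frac{-376 - 6084 + 12948 + 2652}{569} \left(- \frac{1}{168401}\right) + 490212 \left(- \frac{1}{220726}\right) = \frac{-376 - 6084 + 12948 + 2652}{569} \left(- \frac{1}{168401}\right) - \frac{245106}{110363} = \frac{1}{569} \cdot 9140 \left(- \frac{1}{168401}\right) - \frac{245106}{110363} = \frac{9140}{569} \left(- \frac{1}{168401}\right) - \frac{245106}{110363} = - \frac{9140}{95820169} - \frac{245106}{110363} = - \frac{23487107060734}{10575001311347}$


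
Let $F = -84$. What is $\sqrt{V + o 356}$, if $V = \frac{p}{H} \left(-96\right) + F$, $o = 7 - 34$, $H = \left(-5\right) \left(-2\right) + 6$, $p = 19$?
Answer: $3 i \sqrt{1090} \approx 99.045 i$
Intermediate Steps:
$H = 16$ ($H = 10 + 6 = 16$)
$o = -27$
$V = -198$ ($V = \frac{19}{16} \left(-96\right) - 84 = -114 - 84 = -198$)
$\sqrt{V + o 356} = \sqrt{-198 - 9612} = \sqrt{-9810} = 3 i \sqrt{1090}$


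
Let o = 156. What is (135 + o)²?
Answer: 84681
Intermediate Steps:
(135 + o)² = (135 + 156)² = 291² = 84681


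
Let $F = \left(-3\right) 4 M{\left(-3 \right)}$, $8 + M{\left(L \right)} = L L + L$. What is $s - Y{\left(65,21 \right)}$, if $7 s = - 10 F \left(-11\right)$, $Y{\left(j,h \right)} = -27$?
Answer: $\frac{2829}{7} \approx 404.14$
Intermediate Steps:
$M{\left(L \right)} = -8 + L + L^{2}$ ($M{\left(L \right)} = -8 + \left(L L + L\right) = -8 + \left(L^{2} + L\right) = -8 + \left(L + L^{2}\right) = -8 + L + L^{2}$)
$F = 24$ ($F = \left(-3\right) 4 \left(-8 - 3 + \left(-3\right)^{2}\right) = - 12 \left(-8 - 3 + 9\right) = \left(-12\right) \left(-2\right) = 24$)
$s = \frac{2640}{7}$ ($s = \frac{\left(-10\right) 24 \left(-11\right)}{7} = \frac{\left(-240\right) \left(-11\right)}{7} = \frac{1}{7} \cdot 2640 = \frac{2640}{7} \approx 377.14$)
$s - Y{\left(65,21 \right)} = \frac{2640}{7} - -27 = \frac{2640}{7} + 27 = \frac{2829}{7}$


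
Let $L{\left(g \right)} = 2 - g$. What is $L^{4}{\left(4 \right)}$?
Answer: $16$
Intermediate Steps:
$L^{4}{\left(4 \right)} = \left(2 - 4\right)^{4} = \left(-2\right)^{4} = 16$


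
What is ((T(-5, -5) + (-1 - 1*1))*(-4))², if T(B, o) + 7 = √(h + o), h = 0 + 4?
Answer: 1280 - 288*I ≈ 1280.0 - 288.0*I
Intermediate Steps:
h = 4
T(B, o) = -7 + √(4 + o)
((T(-5, -5) + (-1 - 1*1))*(-4))² = (((-7 + √(4 - 5)) + (-1 - 1*1))*(-4))² = (((-7 + √(-1)) + (-1 - 1))*(-4))² = (((-7 + I) - 2)*(-4))² = ((-9 + I)*(-4))² = (36 - 4*I)²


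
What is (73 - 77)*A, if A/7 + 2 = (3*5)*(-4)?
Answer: 1736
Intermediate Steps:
A = -434 (A = -14 + 7*((3*5)*(-4)) = -14 + 7*(15*(-4)) = -14 + 7*(-60) = -14 - 420 = -434)
(73 - 77)*A = (73 - 77)*(-434) = -4*(-434) = 1736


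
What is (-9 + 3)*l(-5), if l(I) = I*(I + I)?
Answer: -300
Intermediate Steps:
l(I) = 2*I**2 (l(I) = I*(2*I) = 2*I**2)
(-9 + 3)*l(-5) = (-9 + 3)*(2*(-5)**2) = -12*25 = -6*50 = -300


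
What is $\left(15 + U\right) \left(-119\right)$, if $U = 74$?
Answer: $-10591$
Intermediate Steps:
$\left(15 + U\right) \left(-119\right) = \left(15 + 74\right) \left(-119\right) = 89 \left(-119\right) = -10591$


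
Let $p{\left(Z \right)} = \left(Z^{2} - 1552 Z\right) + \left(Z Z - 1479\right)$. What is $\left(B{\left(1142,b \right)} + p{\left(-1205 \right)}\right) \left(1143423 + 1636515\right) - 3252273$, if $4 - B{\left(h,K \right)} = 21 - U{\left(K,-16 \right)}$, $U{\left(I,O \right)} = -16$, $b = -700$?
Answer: $13267801280451$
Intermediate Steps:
$B{\left(h,K \right)} = -33$ ($B{\left(h,K \right)} = 4 - \left(21 - -16\right) = 4 - \left(21 + 16\right) = 4 - 37 = -33$)
$p{\left(Z \right)} = -1479 - 1552 Z + 2 Z^{2}$ ($p{\left(Z \right)} = \left(Z^{2} - 1552 Z\right) + \left(Z^{2} - 1479\right) = \left(Z^{2} - 1552 Z\right) + \left(-1479 + Z^{2}\right) = -1479 - 1552 Z + 2 Z^{2}$)
$\left(B{\left(1142,b \right)} + p{\left(-1205 \right)}\right) \left(1143423 + 1636515\right) - 3252273 = \left(-33 - \left(-1868681 - 2904050\right)\right) \left(1143423 + 1636515\right) - 3252273 = \left(-33 + \left(-1479 + 1870160 + 2 \cdot 1452025\right)\right) 2779938 - 3252273 = \left(-33 + \left(-1479 + 1870160 + 2904050\right)\right) 2779938 - 3252273 = \left(-33 + 4772731\right) 2779938 - 3252273 = 4772698 \cdot 2779938 - 3252273 = 13267804532724 - 3252273 = 13267801280451$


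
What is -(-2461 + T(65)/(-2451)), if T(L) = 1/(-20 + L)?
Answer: 271435996/110295 ≈ 2461.0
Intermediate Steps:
-(-2461 + T(65)/(-2451)) = -(-2461 + 1/((-20 + 65)*(-2451))) = -(-2461 - 1/2451/45) = -(-2461 + (1/45)*(-1/2451)) = -(-2461 - 1/110295) = -1*(-271435996/110295) = 271435996/110295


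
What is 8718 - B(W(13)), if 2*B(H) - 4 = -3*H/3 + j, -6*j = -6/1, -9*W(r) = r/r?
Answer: 78439/9 ≈ 8715.4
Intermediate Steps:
W(r) = -⅑ (W(r) = -r/(9*r) = -⅑*1 = -⅑)
j = 1 (j = -(-1)/1 = -(-1) = -⅙*(-6) = 1)
B(H) = 5/2 - H/2 (B(H) = 2 + (-3*H/3 + 1)/2 = 2 + (-H + 1)/2 = 2 + (1 - H)/2 = 2 + (½ - H/2) = 5/2 - H/2)
8718 - B(W(13)) = 8718 - (5/2 - ½*(-⅑)) = 8718 - (5/2 + 1/18) = 8718 - 1*23/9 = 8718 - 23/9 = 78439/9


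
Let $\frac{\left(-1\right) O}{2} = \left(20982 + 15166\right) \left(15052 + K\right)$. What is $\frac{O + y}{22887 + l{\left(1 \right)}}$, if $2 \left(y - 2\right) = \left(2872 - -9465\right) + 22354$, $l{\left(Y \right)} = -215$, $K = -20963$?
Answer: $\frac{65747539}{3488} \approx 18850.0$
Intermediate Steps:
$y = \frac{34695}{2}$ ($y = 2 + \frac{\left(2872 - -9465\right) + 22354}{2} = 2 + \frac{\left(2872 + 9465\right) + 22354}{2} = 2 + \frac{12337 + 22354}{2} = 2 + \frac{1}{2} \cdot 34691 = 2 + \frac{34691}{2} = \frac{34695}{2} \approx 17348.0$)
$O = 427341656$ ($O = - 2 \left(20982 + 15166\right) \left(15052 - 20963\right) = - 2 \cdot 36148 \left(-5911\right) = \left(-2\right) \left(-213670828\right) = 427341656$)
$\frac{O + y}{22887 + l{\left(1 \right)}} = \frac{427341656 + \frac{34695}{2}}{22887 - 215} = \frac{854718007}{2 \cdot 22672} = \frac{854718007}{2} \cdot \frac{1}{22672} = \frac{65747539}{3488}$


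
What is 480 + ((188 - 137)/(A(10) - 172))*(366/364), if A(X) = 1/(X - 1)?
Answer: 7944819/16562 ≈ 479.70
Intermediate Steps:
A(X) = 1/(-1 + X)
480 + ((188 - 137)/(A(10) - 172))*(366/364) = 480 + ((188 - 137)/(1/(-1 + 10) - 172))*(366/364) = 480 + (51/(1/9 - 172))*(366*(1/364)) = 480 + (51/(1/9 - 172))*(183/182) = 480 + (51/(-1547/9))*(183/182) = 480 + (51*(-9/1547))*(183/182) = 480 - 27/91*183/182 = 480 - 4941/16562 = 7944819/16562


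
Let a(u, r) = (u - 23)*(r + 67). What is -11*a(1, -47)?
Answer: 4840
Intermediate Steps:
a(u, r) = (-23 + u)*(67 + r)
-11*a(1, -47) = -11*(-1541 - 23*(-47) + 67*1 - 47*1) = -11*(-1541 + 1081 + 67 - 47) = -11*(-440) = 4840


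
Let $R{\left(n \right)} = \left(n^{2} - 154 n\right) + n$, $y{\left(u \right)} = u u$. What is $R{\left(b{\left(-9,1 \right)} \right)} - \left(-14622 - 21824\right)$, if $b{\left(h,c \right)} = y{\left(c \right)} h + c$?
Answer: $37734$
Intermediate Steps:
$y{\left(u \right)} = u^{2}$
$b{\left(h,c \right)} = c + h c^{2}$ ($b{\left(h,c \right)} = c^{2} h + c = h c^{2} + c = c + h c^{2}$)
$R{\left(n \right)} = n^{2} - 153 n$
$R{\left(b{\left(-9,1 \right)} \right)} - \left(-14622 - 21824\right) = 1 \left(1 + 1 \left(-9\right)\right) \left(-153 + 1 \left(1 + 1 \left(-9\right)\right)\right) - \left(-14622 - 21824\right) = 1 \left(1 - 9\right) \left(-153 + 1 \left(1 - 9\right)\right) - -36446 = 1 \left(-8\right) \left(-153 + 1 \left(-8\right)\right) + 36446 = - 8 \left(-153 - 8\right) + 36446 = \left(-8\right) \left(-161\right) + 36446 = 1288 + 36446 = 37734$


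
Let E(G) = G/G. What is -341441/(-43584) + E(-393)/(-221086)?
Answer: 37743890671/4817906112 ≈ 7.8341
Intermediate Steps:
E(G) = 1
-341441/(-43584) + E(-393)/(-221086) = -341441/(-43584) + 1/(-221086) = -341441*(-1/43584) + 1*(-1/221086) = 341441/43584 - 1/221086 = 37743890671/4817906112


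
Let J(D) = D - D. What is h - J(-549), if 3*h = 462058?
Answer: 462058/3 ≈ 1.5402e+5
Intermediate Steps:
J(D) = 0
h = 462058/3 (h = (⅓)*462058 = 462058/3 ≈ 1.5402e+5)
h - J(-549) = 462058/3 - 1*0 = 462058/3 + 0 = 462058/3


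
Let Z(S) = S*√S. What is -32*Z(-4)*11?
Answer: 2816*I ≈ 2816.0*I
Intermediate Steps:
Z(S) = S^(3/2)
-32*Z(-4)*11 = -(-256)*I*11 = (256*I)*11 = 2816*I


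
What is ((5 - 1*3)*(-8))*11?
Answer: -176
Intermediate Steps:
((5 - 1*3)*(-8))*11 = ((5 - 3)*(-8))*11 = (2*(-8))*11 = -16*11 = -176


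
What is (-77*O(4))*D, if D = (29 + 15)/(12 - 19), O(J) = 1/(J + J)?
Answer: 121/2 ≈ 60.500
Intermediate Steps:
O(J) = 1/(2*J)
D = -44/7 (D = 44/(-7) = 44*(-⅐) = -44/7 ≈ -6.2857)
(-77*O(4))*D = -77/(2*4)*(-44/7) = -77*⅛*(-44/7) = -77/8*(-44/7) = 121/2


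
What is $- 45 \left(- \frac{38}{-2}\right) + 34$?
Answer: $-821$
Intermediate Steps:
$- 45 \left(- \frac{38}{-2}\right) + 34 = - 45 \left(\left(-38\right) \left(- \frac{1}{2}\right)\right) + 34 = \left(-45\right) 19 + 34 = -855 + 34 = -821$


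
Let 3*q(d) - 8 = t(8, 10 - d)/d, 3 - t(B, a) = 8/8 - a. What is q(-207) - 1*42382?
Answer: -8772595/207 ≈ -42380.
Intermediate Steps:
t(B, a) = 2 + a (t(B, a) = 3 - (8/8 - a) = 3 - (8*(⅛) - a) = 3 - (1 - a) = 3 + (-1 + a) = 2 + a)
q(d) = 8/3 + (12 - d)/(3*d) (q(d) = 8/3 + ((2 + (10 - d))/d)/3 = 8/3 + ((12 - d)/d)/3 = 8/3 + (12 - d)/(3*d))
q(-207) - 1*42382 = (7/3 + 4/(-207)) - 1*42382 = (7/3 + 4*(-1/207)) - 42382 = (7/3 - 4/207) - 42382 = 479/207 - 42382 = -8772595/207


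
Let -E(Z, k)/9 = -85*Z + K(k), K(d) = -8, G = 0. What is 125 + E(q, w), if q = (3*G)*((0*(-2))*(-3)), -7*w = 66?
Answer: 197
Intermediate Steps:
w = -66/7 (w = -⅐*66 = -66/7 ≈ -9.4286)
q = 0 (q = (3*0)*((0*(-2))*(-3)) = 0*(0*(-3)) = 0*0 = 0)
E(Z, k) = 72 + 765*Z (E(Z, k) = -9*(-85*Z - 8) = -9*(-8 - 85*Z) = 72 + 765*Z)
125 + E(q, w) = 125 + (72 + 765*0) = 125 + (72 + 0) = 125 + 72 = 197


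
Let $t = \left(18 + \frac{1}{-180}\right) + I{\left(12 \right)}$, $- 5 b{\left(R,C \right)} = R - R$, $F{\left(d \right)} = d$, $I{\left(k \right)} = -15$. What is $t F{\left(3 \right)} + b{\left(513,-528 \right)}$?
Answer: $\frac{539}{60} \approx 8.9833$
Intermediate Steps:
$b{\left(R,C \right)} = 0$ ($b{\left(R,C \right)} = - \frac{R - R}{5} = \left(- \frac{1}{5}\right) 0 = 0$)
$t = \frac{539}{180}$ ($t = \left(18 + \frac{1}{-180}\right) - 15 = \left(18 - \frac{1}{180}\right) - 15 = \frac{3239}{180} - 15 = \frac{539}{180} \approx 2.9944$)
$t F{\left(3 \right)} + b{\left(513,-528 \right)} = \frac{539}{180} \cdot 3 + 0 = \frac{539}{60} + 0 = \frac{539}{60}$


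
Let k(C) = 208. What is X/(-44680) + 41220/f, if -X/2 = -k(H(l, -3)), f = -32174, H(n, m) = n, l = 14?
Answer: -115943374/89845895 ≈ -1.2905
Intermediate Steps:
X = 416 (X = -(-2)*208 = -2*(-208) = 416)
X/(-44680) + 41220/f = 416/(-44680) + 41220/(-32174) = 416*(-1/44680) + 41220*(-1/32174) = -52/5585 - 20610/16087 = -115943374/89845895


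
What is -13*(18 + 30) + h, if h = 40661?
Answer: 40037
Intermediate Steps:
-13*(18 + 30) + h = -13*(18 + 30) + 40661 = -13*48 + 40661 = -624 + 40661 = 40037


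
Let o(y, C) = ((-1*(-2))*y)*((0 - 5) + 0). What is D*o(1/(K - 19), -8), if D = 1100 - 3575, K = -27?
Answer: -12375/23 ≈ -538.04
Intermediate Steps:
o(y, C) = -10*y (o(y, C) = (2*y)*(-5 + 0) = (2*y)*(-5) = -10*y)
D = -2475
D*o(1/(K - 19), -8) = -(-24750)/(-27 - 19) = -(-24750)/(-46) = -(-24750)*(-1)/46 = -2475*5/23 = -12375/23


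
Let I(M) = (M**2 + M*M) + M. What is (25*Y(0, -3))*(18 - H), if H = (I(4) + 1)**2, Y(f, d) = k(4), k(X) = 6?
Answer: -202650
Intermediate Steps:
Y(f, d) = 6
I(M) = M + 2*M**2 (I(M) = (M**2 + M**2) + M = 2*M**2 + M = M + 2*M**2)
H = 1369 (H = (4*(1 + 2*4) + 1)**2 = (4*(1 + 8) + 1)**2 = (4*9 + 1)**2 = (36 + 1)**2 = 37**2 = 1369)
(25*Y(0, -3))*(18 - H) = (25*6)*(18 - 1*1369) = 150*(18 - 1369) = 150*(-1351) = -202650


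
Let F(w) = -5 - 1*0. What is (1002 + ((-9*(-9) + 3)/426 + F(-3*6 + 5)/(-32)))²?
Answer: 5186309358409/5161984 ≈ 1.0047e+6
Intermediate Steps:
F(w) = -5 (F(w) = -5 + 0 = -5)
(1002 + ((-9*(-9) + 3)/426 + F(-3*6 + 5)/(-32)))² = (1002 + ((-9*(-9) + 3)/426 - 5/(-32)))² = (1002 + ((81 + 3)*(1/426) - 5*(-1/32)))² = (1002 + (84*(1/426) + 5/32))² = (1002 + (14/71 + 5/32))² = (1002 + 803/2272)² = (2277347/2272)² = 5186309358409/5161984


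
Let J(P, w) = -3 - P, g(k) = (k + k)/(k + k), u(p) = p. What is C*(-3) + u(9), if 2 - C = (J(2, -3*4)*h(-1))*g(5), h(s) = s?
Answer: 18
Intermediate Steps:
g(k) = 1 (g(k) = (2*k)/((2*k)) = (2*k)*(1/(2*k)) = 1)
C = -3 (C = 2 - (-3 - 1*2)*(-1) = 2 - (-3 - 2)*(-1) = 2 - (-5*(-1)) = 2 - 5 = -3)
C*(-3) + u(9) = -3*(-3) + 9 = 9 + 9 = 18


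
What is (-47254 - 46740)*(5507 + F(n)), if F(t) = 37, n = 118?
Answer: -521102736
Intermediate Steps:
(-47254 - 46740)*(5507 + F(n)) = (-47254 - 46740)*(5507 + 37) = -93994*5544 = -521102736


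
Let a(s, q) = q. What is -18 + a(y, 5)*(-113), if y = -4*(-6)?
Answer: -583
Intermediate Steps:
y = 24
-18 + a(y, 5)*(-113) = -18 + 5*(-113) = -18 - 565 = -583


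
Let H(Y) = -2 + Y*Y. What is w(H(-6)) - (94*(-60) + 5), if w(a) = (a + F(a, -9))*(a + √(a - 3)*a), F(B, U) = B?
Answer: 7947 + 2312*√31 ≈ 20820.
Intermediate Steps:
H(Y) = -2 + Y²
w(a) = 2*a*(a + a*√(-3 + a)) (w(a) = (a + a)*(a + √(a - 3)*a) = (2*a)*(a + √(-3 + a)*a) = (2*a)*(a + a*√(-3 + a)) = 2*a*(a + a*√(-3 + a)))
w(H(-6)) - (94*(-60) + 5) = 2*(-2 + (-6)²)²*(1 + √(-3 + (-2 + (-6)²))) - (94*(-60) + 5) = 2*(-2 + 36)²*(1 + √(-3 + (-2 + 36))) - (-5640 + 5) = 2*34²*(1 + √(-3 + 34)) - 1*(-5635) = 2*1156*(1 + √31) + 5635 = (2312 + 2312*√31) + 5635 = 7947 + 2312*√31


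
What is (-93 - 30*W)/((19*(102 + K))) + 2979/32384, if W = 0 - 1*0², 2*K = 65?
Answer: 9202245/165514624 ≈ 0.055598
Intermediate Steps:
K = 65/2 (K = (½)*65 = 65/2 ≈ 32.500)
W = 0 (W = 0 - 1*0 = 0 + 0 = 0)
(-93 - 30*W)/((19*(102 + K))) + 2979/32384 = (-93 - 30*0)/((19*(102 + 65/2))) + 2979/32384 = (-93 + 0)/((19*(269/2))) + 2979*(1/32384) = -93/5111/2 + 2979/32384 = -93*2/5111 + 2979/32384 = -186/5111 + 2979/32384 = 9202245/165514624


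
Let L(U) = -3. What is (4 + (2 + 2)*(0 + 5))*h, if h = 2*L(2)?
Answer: -144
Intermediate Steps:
h = -6 (h = 2*(-3) = -6)
(4 + (2 + 2)*(0 + 5))*h = (4 + (2 + 2)*(0 + 5))*(-6) = (4 + 4*5)*(-6) = (4 + 20)*(-6) = 24*(-6) = -144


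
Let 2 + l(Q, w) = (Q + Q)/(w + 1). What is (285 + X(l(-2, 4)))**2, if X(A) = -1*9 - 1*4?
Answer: 73984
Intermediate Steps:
l(Q, w) = -2 + 2*Q/(1 + w) (l(Q, w) = -2 + (Q + Q)/(w + 1) = -2 + (2*Q)/(1 + w) = -2 + 2*Q/(1 + w))
X(A) = -13 (X(A) = -9 - 4 = -13)
(285 + X(l(-2, 4)))**2 = (285 - 13)**2 = 272**2 = 73984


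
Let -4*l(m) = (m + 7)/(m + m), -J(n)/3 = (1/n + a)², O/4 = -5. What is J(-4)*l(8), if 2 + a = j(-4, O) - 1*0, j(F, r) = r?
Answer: 356445/1024 ≈ 348.09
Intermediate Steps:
O = -20 (O = 4*(-5) = -20)
a = -22 (a = -2 + (-20 - 1*0) = -2 + (-20 + 0) = -2 - 20 = -22)
J(n) = -3*(-22 + 1/n)² (J(n) = -3*(1/n - 22)² = -3*(-22 + 1/n)²)
l(m) = -(7 + m)/(8*m) (l(m) = -(m + 7)/(4*(m + m)) = -(7 + m)/(4*(2*m)) = -(7 + m)*1/(2*m)/4 = -(7 + m)/(8*m))
J(-4)*l(8) = (-3*(-1 + 22*(-4))²/(-4)²)*((⅛)*(-7 - 1*8)/8) = (-3*1/16*(-1 - 88)²)*((⅛)*(⅛)*(-7 - 8)) = (-3*1/16*(-89)²)*((⅛)*(⅛)*(-15)) = -3*1/16*7921*(-15/64) = -23763/16*(-15/64) = 356445/1024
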